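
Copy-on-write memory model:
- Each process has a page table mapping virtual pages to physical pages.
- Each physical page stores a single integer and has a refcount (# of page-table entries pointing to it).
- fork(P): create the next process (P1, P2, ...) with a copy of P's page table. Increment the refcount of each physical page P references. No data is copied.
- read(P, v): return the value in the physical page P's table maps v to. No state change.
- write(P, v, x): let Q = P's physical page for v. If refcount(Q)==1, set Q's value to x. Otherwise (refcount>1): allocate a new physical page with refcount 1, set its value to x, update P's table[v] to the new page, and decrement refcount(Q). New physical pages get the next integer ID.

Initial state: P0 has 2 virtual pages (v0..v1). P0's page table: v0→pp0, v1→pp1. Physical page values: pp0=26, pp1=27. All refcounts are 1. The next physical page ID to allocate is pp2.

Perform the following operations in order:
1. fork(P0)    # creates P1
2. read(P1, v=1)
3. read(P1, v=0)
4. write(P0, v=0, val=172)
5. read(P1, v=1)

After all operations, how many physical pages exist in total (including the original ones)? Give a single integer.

Op 1: fork(P0) -> P1. 2 ppages; refcounts: pp0:2 pp1:2
Op 2: read(P1, v1) -> 27. No state change.
Op 3: read(P1, v0) -> 26. No state change.
Op 4: write(P0, v0, 172). refcount(pp0)=2>1 -> COPY to pp2. 3 ppages; refcounts: pp0:1 pp1:2 pp2:1
Op 5: read(P1, v1) -> 27. No state change.

Answer: 3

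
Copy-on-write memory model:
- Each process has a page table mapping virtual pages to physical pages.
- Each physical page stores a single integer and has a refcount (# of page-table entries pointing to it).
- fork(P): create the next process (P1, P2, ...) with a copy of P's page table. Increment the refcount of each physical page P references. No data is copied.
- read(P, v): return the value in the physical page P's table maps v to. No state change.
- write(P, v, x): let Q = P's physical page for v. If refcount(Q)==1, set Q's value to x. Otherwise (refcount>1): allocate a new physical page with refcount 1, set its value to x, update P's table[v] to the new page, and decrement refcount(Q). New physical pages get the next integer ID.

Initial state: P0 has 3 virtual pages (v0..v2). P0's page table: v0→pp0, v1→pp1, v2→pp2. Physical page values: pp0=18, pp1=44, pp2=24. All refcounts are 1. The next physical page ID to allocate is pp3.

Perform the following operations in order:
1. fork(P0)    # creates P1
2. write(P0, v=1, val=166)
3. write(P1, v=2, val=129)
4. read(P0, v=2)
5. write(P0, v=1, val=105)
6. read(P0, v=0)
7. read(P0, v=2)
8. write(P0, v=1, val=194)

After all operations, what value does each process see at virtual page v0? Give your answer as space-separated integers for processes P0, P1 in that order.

Op 1: fork(P0) -> P1. 3 ppages; refcounts: pp0:2 pp1:2 pp2:2
Op 2: write(P0, v1, 166). refcount(pp1)=2>1 -> COPY to pp3. 4 ppages; refcounts: pp0:2 pp1:1 pp2:2 pp3:1
Op 3: write(P1, v2, 129). refcount(pp2)=2>1 -> COPY to pp4. 5 ppages; refcounts: pp0:2 pp1:1 pp2:1 pp3:1 pp4:1
Op 4: read(P0, v2) -> 24. No state change.
Op 5: write(P0, v1, 105). refcount(pp3)=1 -> write in place. 5 ppages; refcounts: pp0:2 pp1:1 pp2:1 pp3:1 pp4:1
Op 6: read(P0, v0) -> 18. No state change.
Op 7: read(P0, v2) -> 24. No state change.
Op 8: write(P0, v1, 194). refcount(pp3)=1 -> write in place. 5 ppages; refcounts: pp0:2 pp1:1 pp2:1 pp3:1 pp4:1
P0: v0 -> pp0 = 18
P1: v0 -> pp0 = 18

Answer: 18 18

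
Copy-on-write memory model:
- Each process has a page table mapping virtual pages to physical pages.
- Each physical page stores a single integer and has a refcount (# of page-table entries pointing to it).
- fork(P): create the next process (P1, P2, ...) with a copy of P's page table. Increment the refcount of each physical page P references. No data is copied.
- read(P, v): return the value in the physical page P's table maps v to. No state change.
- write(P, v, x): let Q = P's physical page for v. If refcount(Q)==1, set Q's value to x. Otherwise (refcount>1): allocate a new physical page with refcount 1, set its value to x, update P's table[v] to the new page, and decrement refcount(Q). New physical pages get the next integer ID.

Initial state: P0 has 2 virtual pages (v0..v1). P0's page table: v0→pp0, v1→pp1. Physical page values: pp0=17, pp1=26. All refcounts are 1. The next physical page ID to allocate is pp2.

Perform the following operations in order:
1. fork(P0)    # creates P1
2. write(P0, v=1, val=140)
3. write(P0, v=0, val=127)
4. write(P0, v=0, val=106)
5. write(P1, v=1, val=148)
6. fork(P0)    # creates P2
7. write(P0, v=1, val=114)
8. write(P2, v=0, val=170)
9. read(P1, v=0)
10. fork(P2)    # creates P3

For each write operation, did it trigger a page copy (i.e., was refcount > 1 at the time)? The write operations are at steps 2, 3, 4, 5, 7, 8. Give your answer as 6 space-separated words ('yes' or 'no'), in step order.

Op 1: fork(P0) -> P1. 2 ppages; refcounts: pp0:2 pp1:2
Op 2: write(P0, v1, 140). refcount(pp1)=2>1 -> COPY to pp2. 3 ppages; refcounts: pp0:2 pp1:1 pp2:1
Op 3: write(P0, v0, 127). refcount(pp0)=2>1 -> COPY to pp3. 4 ppages; refcounts: pp0:1 pp1:1 pp2:1 pp3:1
Op 4: write(P0, v0, 106). refcount(pp3)=1 -> write in place. 4 ppages; refcounts: pp0:1 pp1:1 pp2:1 pp3:1
Op 5: write(P1, v1, 148). refcount(pp1)=1 -> write in place. 4 ppages; refcounts: pp0:1 pp1:1 pp2:1 pp3:1
Op 6: fork(P0) -> P2. 4 ppages; refcounts: pp0:1 pp1:1 pp2:2 pp3:2
Op 7: write(P0, v1, 114). refcount(pp2)=2>1 -> COPY to pp4. 5 ppages; refcounts: pp0:1 pp1:1 pp2:1 pp3:2 pp4:1
Op 8: write(P2, v0, 170). refcount(pp3)=2>1 -> COPY to pp5. 6 ppages; refcounts: pp0:1 pp1:1 pp2:1 pp3:1 pp4:1 pp5:1
Op 9: read(P1, v0) -> 17. No state change.
Op 10: fork(P2) -> P3. 6 ppages; refcounts: pp0:1 pp1:1 pp2:2 pp3:1 pp4:1 pp5:2

yes yes no no yes yes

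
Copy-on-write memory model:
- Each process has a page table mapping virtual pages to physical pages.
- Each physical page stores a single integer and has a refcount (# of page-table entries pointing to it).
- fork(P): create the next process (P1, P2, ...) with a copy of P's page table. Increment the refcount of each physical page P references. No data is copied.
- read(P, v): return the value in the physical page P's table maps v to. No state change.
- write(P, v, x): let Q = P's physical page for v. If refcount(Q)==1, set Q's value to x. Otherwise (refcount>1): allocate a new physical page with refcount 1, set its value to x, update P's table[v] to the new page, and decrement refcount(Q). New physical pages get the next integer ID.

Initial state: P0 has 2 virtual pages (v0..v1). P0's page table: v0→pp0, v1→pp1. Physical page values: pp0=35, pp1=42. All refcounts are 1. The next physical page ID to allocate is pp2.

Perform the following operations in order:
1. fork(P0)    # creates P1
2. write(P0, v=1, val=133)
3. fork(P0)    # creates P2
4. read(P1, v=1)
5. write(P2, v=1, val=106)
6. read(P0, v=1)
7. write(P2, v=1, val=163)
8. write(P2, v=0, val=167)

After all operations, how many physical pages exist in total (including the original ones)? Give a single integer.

Op 1: fork(P0) -> P1. 2 ppages; refcounts: pp0:2 pp1:2
Op 2: write(P0, v1, 133). refcount(pp1)=2>1 -> COPY to pp2. 3 ppages; refcounts: pp0:2 pp1:1 pp2:1
Op 3: fork(P0) -> P2. 3 ppages; refcounts: pp0:3 pp1:1 pp2:2
Op 4: read(P1, v1) -> 42. No state change.
Op 5: write(P2, v1, 106). refcount(pp2)=2>1 -> COPY to pp3. 4 ppages; refcounts: pp0:3 pp1:1 pp2:1 pp3:1
Op 6: read(P0, v1) -> 133. No state change.
Op 7: write(P2, v1, 163). refcount(pp3)=1 -> write in place. 4 ppages; refcounts: pp0:3 pp1:1 pp2:1 pp3:1
Op 8: write(P2, v0, 167). refcount(pp0)=3>1 -> COPY to pp4. 5 ppages; refcounts: pp0:2 pp1:1 pp2:1 pp3:1 pp4:1

Answer: 5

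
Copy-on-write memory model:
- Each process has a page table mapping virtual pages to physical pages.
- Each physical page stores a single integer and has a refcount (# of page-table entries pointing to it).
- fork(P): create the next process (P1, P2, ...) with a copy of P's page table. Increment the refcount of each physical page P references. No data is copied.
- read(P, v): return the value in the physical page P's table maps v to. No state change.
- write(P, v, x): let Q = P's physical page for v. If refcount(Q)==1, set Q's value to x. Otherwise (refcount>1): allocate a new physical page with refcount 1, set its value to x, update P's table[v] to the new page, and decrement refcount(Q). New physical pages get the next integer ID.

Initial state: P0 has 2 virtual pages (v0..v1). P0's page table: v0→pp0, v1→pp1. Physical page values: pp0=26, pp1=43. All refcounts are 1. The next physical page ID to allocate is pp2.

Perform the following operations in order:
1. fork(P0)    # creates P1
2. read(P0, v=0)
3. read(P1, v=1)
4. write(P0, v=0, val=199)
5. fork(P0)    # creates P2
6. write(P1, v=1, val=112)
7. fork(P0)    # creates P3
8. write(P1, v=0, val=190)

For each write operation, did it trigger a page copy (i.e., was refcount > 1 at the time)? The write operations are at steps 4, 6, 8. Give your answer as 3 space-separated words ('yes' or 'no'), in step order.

Op 1: fork(P0) -> P1. 2 ppages; refcounts: pp0:2 pp1:2
Op 2: read(P0, v0) -> 26. No state change.
Op 3: read(P1, v1) -> 43. No state change.
Op 4: write(P0, v0, 199). refcount(pp0)=2>1 -> COPY to pp2. 3 ppages; refcounts: pp0:1 pp1:2 pp2:1
Op 5: fork(P0) -> P2. 3 ppages; refcounts: pp0:1 pp1:3 pp2:2
Op 6: write(P1, v1, 112). refcount(pp1)=3>1 -> COPY to pp3. 4 ppages; refcounts: pp0:1 pp1:2 pp2:2 pp3:1
Op 7: fork(P0) -> P3. 4 ppages; refcounts: pp0:1 pp1:3 pp2:3 pp3:1
Op 8: write(P1, v0, 190). refcount(pp0)=1 -> write in place. 4 ppages; refcounts: pp0:1 pp1:3 pp2:3 pp3:1

yes yes no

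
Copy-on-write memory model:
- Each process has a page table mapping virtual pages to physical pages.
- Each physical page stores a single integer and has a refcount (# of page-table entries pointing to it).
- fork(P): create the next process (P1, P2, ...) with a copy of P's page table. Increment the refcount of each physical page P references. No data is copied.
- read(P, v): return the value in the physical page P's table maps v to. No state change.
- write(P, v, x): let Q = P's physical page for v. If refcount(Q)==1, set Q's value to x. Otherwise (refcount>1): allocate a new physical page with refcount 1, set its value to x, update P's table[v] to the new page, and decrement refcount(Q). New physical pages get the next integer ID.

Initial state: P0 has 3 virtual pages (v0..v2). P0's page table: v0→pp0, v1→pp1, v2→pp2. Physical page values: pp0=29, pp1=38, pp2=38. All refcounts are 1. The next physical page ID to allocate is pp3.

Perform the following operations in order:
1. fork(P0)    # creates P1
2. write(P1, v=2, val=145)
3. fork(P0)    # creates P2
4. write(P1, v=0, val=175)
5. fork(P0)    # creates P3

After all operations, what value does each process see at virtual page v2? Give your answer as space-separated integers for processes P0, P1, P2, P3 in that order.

Op 1: fork(P0) -> P1. 3 ppages; refcounts: pp0:2 pp1:2 pp2:2
Op 2: write(P1, v2, 145). refcount(pp2)=2>1 -> COPY to pp3. 4 ppages; refcounts: pp0:2 pp1:2 pp2:1 pp3:1
Op 3: fork(P0) -> P2. 4 ppages; refcounts: pp0:3 pp1:3 pp2:2 pp3:1
Op 4: write(P1, v0, 175). refcount(pp0)=3>1 -> COPY to pp4. 5 ppages; refcounts: pp0:2 pp1:3 pp2:2 pp3:1 pp4:1
Op 5: fork(P0) -> P3. 5 ppages; refcounts: pp0:3 pp1:4 pp2:3 pp3:1 pp4:1
P0: v2 -> pp2 = 38
P1: v2 -> pp3 = 145
P2: v2 -> pp2 = 38
P3: v2 -> pp2 = 38

Answer: 38 145 38 38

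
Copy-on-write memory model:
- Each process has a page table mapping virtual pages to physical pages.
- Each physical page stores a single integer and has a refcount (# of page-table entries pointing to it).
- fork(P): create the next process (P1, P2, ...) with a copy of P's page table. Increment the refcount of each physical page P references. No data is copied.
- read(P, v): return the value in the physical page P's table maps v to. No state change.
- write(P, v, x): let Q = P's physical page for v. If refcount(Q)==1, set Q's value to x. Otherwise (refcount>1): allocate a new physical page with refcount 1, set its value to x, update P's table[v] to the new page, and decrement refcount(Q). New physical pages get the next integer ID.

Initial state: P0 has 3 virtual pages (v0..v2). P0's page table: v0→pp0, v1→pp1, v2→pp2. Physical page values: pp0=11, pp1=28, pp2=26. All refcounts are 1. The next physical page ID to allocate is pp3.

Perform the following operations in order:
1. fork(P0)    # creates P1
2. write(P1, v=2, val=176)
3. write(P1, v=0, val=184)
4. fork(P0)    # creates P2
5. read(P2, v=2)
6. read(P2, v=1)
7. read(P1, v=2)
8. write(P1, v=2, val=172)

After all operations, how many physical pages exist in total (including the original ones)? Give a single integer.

Answer: 5

Derivation:
Op 1: fork(P0) -> P1. 3 ppages; refcounts: pp0:2 pp1:2 pp2:2
Op 2: write(P1, v2, 176). refcount(pp2)=2>1 -> COPY to pp3. 4 ppages; refcounts: pp0:2 pp1:2 pp2:1 pp3:1
Op 3: write(P1, v0, 184). refcount(pp0)=2>1 -> COPY to pp4. 5 ppages; refcounts: pp0:1 pp1:2 pp2:1 pp3:1 pp4:1
Op 4: fork(P0) -> P2. 5 ppages; refcounts: pp0:2 pp1:3 pp2:2 pp3:1 pp4:1
Op 5: read(P2, v2) -> 26. No state change.
Op 6: read(P2, v1) -> 28. No state change.
Op 7: read(P1, v2) -> 176. No state change.
Op 8: write(P1, v2, 172). refcount(pp3)=1 -> write in place. 5 ppages; refcounts: pp0:2 pp1:3 pp2:2 pp3:1 pp4:1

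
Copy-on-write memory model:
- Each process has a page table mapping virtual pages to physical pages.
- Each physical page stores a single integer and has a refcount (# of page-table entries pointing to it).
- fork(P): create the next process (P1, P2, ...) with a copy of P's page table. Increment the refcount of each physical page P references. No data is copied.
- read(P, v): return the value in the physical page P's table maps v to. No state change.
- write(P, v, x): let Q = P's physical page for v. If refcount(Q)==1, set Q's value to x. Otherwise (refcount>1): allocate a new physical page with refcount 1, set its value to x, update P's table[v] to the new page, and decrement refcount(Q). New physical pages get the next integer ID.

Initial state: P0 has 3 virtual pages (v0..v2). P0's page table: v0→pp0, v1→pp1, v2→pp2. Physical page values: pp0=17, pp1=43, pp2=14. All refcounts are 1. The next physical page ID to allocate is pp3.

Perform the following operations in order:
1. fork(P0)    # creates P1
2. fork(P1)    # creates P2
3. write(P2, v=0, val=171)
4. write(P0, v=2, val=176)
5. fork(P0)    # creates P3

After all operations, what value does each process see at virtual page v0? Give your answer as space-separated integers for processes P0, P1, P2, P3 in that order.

Answer: 17 17 171 17

Derivation:
Op 1: fork(P0) -> P1. 3 ppages; refcounts: pp0:2 pp1:2 pp2:2
Op 2: fork(P1) -> P2. 3 ppages; refcounts: pp0:3 pp1:3 pp2:3
Op 3: write(P2, v0, 171). refcount(pp0)=3>1 -> COPY to pp3. 4 ppages; refcounts: pp0:2 pp1:3 pp2:3 pp3:1
Op 4: write(P0, v2, 176). refcount(pp2)=3>1 -> COPY to pp4. 5 ppages; refcounts: pp0:2 pp1:3 pp2:2 pp3:1 pp4:1
Op 5: fork(P0) -> P3. 5 ppages; refcounts: pp0:3 pp1:4 pp2:2 pp3:1 pp4:2
P0: v0 -> pp0 = 17
P1: v0 -> pp0 = 17
P2: v0 -> pp3 = 171
P3: v0 -> pp0 = 17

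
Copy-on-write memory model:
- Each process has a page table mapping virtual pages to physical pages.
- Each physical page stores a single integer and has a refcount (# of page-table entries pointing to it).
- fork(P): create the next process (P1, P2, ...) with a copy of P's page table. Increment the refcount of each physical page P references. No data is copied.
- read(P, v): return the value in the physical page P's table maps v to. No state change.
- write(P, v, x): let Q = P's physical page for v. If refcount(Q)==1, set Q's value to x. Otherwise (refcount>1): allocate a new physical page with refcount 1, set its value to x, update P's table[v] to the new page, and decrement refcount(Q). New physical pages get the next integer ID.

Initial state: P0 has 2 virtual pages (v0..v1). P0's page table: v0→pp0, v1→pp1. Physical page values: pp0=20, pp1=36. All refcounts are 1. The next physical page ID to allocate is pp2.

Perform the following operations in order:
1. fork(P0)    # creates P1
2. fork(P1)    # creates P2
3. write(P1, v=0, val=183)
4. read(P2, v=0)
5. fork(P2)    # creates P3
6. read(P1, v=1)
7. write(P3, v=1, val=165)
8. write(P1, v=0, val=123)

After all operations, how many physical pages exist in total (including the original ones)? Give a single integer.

Op 1: fork(P0) -> P1. 2 ppages; refcounts: pp0:2 pp1:2
Op 2: fork(P1) -> P2. 2 ppages; refcounts: pp0:3 pp1:3
Op 3: write(P1, v0, 183). refcount(pp0)=3>1 -> COPY to pp2. 3 ppages; refcounts: pp0:2 pp1:3 pp2:1
Op 4: read(P2, v0) -> 20. No state change.
Op 5: fork(P2) -> P3. 3 ppages; refcounts: pp0:3 pp1:4 pp2:1
Op 6: read(P1, v1) -> 36. No state change.
Op 7: write(P3, v1, 165). refcount(pp1)=4>1 -> COPY to pp3. 4 ppages; refcounts: pp0:3 pp1:3 pp2:1 pp3:1
Op 8: write(P1, v0, 123). refcount(pp2)=1 -> write in place. 4 ppages; refcounts: pp0:3 pp1:3 pp2:1 pp3:1

Answer: 4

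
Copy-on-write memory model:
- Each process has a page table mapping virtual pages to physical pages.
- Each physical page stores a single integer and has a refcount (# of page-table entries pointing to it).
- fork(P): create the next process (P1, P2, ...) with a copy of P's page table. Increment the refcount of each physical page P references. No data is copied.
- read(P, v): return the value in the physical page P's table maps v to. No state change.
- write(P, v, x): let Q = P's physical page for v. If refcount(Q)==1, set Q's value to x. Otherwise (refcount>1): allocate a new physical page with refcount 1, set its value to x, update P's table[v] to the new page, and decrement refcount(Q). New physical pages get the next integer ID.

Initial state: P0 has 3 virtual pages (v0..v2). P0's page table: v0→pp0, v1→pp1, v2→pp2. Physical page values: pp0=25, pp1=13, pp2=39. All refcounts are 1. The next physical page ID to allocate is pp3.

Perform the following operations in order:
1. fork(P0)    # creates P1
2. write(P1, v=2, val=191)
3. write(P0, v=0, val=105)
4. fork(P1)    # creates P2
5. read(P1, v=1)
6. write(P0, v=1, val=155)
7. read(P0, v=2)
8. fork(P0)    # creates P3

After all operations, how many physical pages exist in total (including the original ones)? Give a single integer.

Answer: 6

Derivation:
Op 1: fork(P0) -> P1. 3 ppages; refcounts: pp0:2 pp1:2 pp2:2
Op 2: write(P1, v2, 191). refcount(pp2)=2>1 -> COPY to pp3. 4 ppages; refcounts: pp0:2 pp1:2 pp2:1 pp3:1
Op 3: write(P0, v0, 105). refcount(pp0)=2>1 -> COPY to pp4. 5 ppages; refcounts: pp0:1 pp1:2 pp2:1 pp3:1 pp4:1
Op 4: fork(P1) -> P2. 5 ppages; refcounts: pp0:2 pp1:3 pp2:1 pp3:2 pp4:1
Op 5: read(P1, v1) -> 13. No state change.
Op 6: write(P0, v1, 155). refcount(pp1)=3>1 -> COPY to pp5. 6 ppages; refcounts: pp0:2 pp1:2 pp2:1 pp3:2 pp4:1 pp5:1
Op 7: read(P0, v2) -> 39. No state change.
Op 8: fork(P0) -> P3. 6 ppages; refcounts: pp0:2 pp1:2 pp2:2 pp3:2 pp4:2 pp5:2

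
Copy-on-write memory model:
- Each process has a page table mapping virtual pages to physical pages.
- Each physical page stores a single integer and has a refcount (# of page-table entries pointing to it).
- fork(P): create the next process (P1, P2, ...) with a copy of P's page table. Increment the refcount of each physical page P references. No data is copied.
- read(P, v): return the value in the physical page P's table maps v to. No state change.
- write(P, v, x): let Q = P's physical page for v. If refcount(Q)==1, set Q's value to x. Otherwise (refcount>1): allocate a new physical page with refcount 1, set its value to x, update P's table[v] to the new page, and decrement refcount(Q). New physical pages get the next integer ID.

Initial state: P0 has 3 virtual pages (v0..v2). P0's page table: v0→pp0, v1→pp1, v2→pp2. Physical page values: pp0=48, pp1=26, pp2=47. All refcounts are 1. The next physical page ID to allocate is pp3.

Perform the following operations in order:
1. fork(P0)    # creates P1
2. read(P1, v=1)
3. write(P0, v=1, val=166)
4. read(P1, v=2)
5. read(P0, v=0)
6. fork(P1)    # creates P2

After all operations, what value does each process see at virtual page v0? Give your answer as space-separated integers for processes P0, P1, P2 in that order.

Answer: 48 48 48

Derivation:
Op 1: fork(P0) -> P1. 3 ppages; refcounts: pp0:2 pp1:2 pp2:2
Op 2: read(P1, v1) -> 26. No state change.
Op 3: write(P0, v1, 166). refcount(pp1)=2>1 -> COPY to pp3. 4 ppages; refcounts: pp0:2 pp1:1 pp2:2 pp3:1
Op 4: read(P1, v2) -> 47. No state change.
Op 5: read(P0, v0) -> 48. No state change.
Op 6: fork(P1) -> P2. 4 ppages; refcounts: pp0:3 pp1:2 pp2:3 pp3:1
P0: v0 -> pp0 = 48
P1: v0 -> pp0 = 48
P2: v0 -> pp0 = 48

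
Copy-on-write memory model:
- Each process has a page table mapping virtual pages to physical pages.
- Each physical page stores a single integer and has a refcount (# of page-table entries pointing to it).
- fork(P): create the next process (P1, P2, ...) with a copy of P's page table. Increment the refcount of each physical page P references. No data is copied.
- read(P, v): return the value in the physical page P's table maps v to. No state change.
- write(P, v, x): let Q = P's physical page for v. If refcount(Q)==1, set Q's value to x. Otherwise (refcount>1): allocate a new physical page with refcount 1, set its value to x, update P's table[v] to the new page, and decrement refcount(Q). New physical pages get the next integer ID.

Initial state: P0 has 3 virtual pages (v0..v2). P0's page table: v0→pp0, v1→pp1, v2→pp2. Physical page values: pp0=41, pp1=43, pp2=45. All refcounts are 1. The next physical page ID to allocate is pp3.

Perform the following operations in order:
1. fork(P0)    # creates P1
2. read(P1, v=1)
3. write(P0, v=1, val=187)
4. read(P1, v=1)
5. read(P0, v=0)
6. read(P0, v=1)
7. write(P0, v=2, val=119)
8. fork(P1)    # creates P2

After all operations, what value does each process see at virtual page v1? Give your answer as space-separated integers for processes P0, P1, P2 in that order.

Answer: 187 43 43

Derivation:
Op 1: fork(P0) -> P1. 3 ppages; refcounts: pp0:2 pp1:2 pp2:2
Op 2: read(P1, v1) -> 43. No state change.
Op 3: write(P0, v1, 187). refcount(pp1)=2>1 -> COPY to pp3. 4 ppages; refcounts: pp0:2 pp1:1 pp2:2 pp3:1
Op 4: read(P1, v1) -> 43. No state change.
Op 5: read(P0, v0) -> 41. No state change.
Op 6: read(P0, v1) -> 187. No state change.
Op 7: write(P0, v2, 119). refcount(pp2)=2>1 -> COPY to pp4. 5 ppages; refcounts: pp0:2 pp1:1 pp2:1 pp3:1 pp4:1
Op 8: fork(P1) -> P2. 5 ppages; refcounts: pp0:3 pp1:2 pp2:2 pp3:1 pp4:1
P0: v1 -> pp3 = 187
P1: v1 -> pp1 = 43
P2: v1 -> pp1 = 43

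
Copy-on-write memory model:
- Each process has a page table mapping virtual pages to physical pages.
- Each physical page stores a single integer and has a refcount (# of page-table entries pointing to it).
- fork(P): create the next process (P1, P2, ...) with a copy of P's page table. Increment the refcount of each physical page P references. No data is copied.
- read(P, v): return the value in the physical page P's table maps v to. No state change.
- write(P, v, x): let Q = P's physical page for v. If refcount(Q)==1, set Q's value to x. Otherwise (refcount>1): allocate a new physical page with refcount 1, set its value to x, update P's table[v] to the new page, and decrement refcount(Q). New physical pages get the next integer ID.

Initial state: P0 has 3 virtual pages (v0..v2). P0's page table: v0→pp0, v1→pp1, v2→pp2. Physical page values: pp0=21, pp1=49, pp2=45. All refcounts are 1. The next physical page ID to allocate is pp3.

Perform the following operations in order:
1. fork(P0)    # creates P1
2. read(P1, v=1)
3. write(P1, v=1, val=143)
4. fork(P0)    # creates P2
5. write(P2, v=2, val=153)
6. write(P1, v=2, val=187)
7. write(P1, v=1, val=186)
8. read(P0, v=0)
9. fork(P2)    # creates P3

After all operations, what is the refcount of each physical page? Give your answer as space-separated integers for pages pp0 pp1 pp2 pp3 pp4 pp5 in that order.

Answer: 4 3 1 1 2 1

Derivation:
Op 1: fork(P0) -> P1. 3 ppages; refcounts: pp0:2 pp1:2 pp2:2
Op 2: read(P1, v1) -> 49. No state change.
Op 3: write(P1, v1, 143). refcount(pp1)=2>1 -> COPY to pp3. 4 ppages; refcounts: pp0:2 pp1:1 pp2:2 pp3:1
Op 4: fork(P0) -> P2. 4 ppages; refcounts: pp0:3 pp1:2 pp2:3 pp3:1
Op 5: write(P2, v2, 153). refcount(pp2)=3>1 -> COPY to pp4. 5 ppages; refcounts: pp0:3 pp1:2 pp2:2 pp3:1 pp4:1
Op 6: write(P1, v2, 187). refcount(pp2)=2>1 -> COPY to pp5. 6 ppages; refcounts: pp0:3 pp1:2 pp2:1 pp3:1 pp4:1 pp5:1
Op 7: write(P1, v1, 186). refcount(pp3)=1 -> write in place. 6 ppages; refcounts: pp0:3 pp1:2 pp2:1 pp3:1 pp4:1 pp5:1
Op 8: read(P0, v0) -> 21. No state change.
Op 9: fork(P2) -> P3. 6 ppages; refcounts: pp0:4 pp1:3 pp2:1 pp3:1 pp4:2 pp5:1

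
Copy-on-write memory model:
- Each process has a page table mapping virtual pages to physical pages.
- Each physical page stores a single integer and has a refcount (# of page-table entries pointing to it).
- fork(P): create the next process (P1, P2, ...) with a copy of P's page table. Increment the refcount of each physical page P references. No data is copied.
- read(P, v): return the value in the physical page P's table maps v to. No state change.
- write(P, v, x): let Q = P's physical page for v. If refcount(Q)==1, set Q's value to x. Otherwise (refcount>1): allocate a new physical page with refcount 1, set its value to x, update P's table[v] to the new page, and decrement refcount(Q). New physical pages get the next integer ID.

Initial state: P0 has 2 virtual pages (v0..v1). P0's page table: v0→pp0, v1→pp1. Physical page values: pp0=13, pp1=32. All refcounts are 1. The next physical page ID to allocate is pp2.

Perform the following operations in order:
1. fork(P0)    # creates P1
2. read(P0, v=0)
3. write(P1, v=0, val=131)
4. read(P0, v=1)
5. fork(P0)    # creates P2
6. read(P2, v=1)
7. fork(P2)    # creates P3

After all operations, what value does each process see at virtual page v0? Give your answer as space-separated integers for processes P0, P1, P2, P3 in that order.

Op 1: fork(P0) -> P1. 2 ppages; refcounts: pp0:2 pp1:2
Op 2: read(P0, v0) -> 13. No state change.
Op 3: write(P1, v0, 131). refcount(pp0)=2>1 -> COPY to pp2. 3 ppages; refcounts: pp0:1 pp1:2 pp2:1
Op 4: read(P0, v1) -> 32. No state change.
Op 5: fork(P0) -> P2. 3 ppages; refcounts: pp0:2 pp1:3 pp2:1
Op 6: read(P2, v1) -> 32. No state change.
Op 7: fork(P2) -> P3. 3 ppages; refcounts: pp0:3 pp1:4 pp2:1
P0: v0 -> pp0 = 13
P1: v0 -> pp2 = 131
P2: v0 -> pp0 = 13
P3: v0 -> pp0 = 13

Answer: 13 131 13 13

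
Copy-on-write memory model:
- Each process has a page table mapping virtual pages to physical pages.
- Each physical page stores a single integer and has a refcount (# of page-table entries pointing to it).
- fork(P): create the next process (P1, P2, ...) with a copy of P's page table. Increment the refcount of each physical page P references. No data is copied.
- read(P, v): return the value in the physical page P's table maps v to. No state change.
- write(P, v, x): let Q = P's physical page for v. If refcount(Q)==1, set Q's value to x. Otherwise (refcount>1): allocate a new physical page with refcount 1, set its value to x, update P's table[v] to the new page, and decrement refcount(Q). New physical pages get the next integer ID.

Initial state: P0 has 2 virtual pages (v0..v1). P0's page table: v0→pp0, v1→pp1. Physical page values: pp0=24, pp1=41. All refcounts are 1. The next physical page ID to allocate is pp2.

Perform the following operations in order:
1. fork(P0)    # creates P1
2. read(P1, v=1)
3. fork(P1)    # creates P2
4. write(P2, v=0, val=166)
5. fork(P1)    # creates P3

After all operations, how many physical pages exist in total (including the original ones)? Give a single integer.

Answer: 3

Derivation:
Op 1: fork(P0) -> P1. 2 ppages; refcounts: pp0:2 pp1:2
Op 2: read(P1, v1) -> 41. No state change.
Op 3: fork(P1) -> P2. 2 ppages; refcounts: pp0:3 pp1:3
Op 4: write(P2, v0, 166). refcount(pp0)=3>1 -> COPY to pp2. 3 ppages; refcounts: pp0:2 pp1:3 pp2:1
Op 5: fork(P1) -> P3. 3 ppages; refcounts: pp0:3 pp1:4 pp2:1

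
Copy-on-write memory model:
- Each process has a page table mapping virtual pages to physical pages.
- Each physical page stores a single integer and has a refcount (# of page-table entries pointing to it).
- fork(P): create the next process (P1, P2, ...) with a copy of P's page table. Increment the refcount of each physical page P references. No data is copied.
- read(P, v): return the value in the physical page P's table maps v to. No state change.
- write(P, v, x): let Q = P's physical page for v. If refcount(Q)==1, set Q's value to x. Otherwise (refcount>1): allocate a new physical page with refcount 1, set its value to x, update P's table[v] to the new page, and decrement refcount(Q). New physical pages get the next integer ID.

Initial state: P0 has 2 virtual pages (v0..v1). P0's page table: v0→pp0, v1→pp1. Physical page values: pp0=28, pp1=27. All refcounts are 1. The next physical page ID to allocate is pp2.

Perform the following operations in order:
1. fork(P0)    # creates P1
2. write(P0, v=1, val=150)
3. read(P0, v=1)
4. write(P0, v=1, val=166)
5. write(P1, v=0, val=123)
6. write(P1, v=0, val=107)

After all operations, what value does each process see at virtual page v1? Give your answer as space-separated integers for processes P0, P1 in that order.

Answer: 166 27

Derivation:
Op 1: fork(P0) -> P1. 2 ppages; refcounts: pp0:2 pp1:2
Op 2: write(P0, v1, 150). refcount(pp1)=2>1 -> COPY to pp2. 3 ppages; refcounts: pp0:2 pp1:1 pp2:1
Op 3: read(P0, v1) -> 150. No state change.
Op 4: write(P0, v1, 166). refcount(pp2)=1 -> write in place. 3 ppages; refcounts: pp0:2 pp1:1 pp2:1
Op 5: write(P1, v0, 123). refcount(pp0)=2>1 -> COPY to pp3. 4 ppages; refcounts: pp0:1 pp1:1 pp2:1 pp3:1
Op 6: write(P1, v0, 107). refcount(pp3)=1 -> write in place. 4 ppages; refcounts: pp0:1 pp1:1 pp2:1 pp3:1
P0: v1 -> pp2 = 166
P1: v1 -> pp1 = 27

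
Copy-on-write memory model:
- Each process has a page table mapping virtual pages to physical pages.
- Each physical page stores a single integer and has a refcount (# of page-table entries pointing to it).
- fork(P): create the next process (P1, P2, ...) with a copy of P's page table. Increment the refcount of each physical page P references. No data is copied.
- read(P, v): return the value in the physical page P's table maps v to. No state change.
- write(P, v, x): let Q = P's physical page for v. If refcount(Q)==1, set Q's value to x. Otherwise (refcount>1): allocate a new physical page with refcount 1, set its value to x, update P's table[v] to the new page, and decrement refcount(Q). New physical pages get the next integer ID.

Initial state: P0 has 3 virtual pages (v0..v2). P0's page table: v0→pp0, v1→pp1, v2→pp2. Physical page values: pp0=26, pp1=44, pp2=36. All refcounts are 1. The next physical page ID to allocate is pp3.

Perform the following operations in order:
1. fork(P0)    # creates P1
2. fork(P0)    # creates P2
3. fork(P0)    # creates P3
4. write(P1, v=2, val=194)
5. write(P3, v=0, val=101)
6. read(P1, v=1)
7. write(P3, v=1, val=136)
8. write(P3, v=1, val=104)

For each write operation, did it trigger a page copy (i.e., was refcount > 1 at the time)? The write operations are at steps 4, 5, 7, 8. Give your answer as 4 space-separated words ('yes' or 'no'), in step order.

Op 1: fork(P0) -> P1. 3 ppages; refcounts: pp0:2 pp1:2 pp2:2
Op 2: fork(P0) -> P2. 3 ppages; refcounts: pp0:3 pp1:3 pp2:3
Op 3: fork(P0) -> P3. 3 ppages; refcounts: pp0:4 pp1:4 pp2:4
Op 4: write(P1, v2, 194). refcount(pp2)=4>1 -> COPY to pp3. 4 ppages; refcounts: pp0:4 pp1:4 pp2:3 pp3:1
Op 5: write(P3, v0, 101). refcount(pp0)=4>1 -> COPY to pp4. 5 ppages; refcounts: pp0:3 pp1:4 pp2:3 pp3:1 pp4:1
Op 6: read(P1, v1) -> 44. No state change.
Op 7: write(P3, v1, 136). refcount(pp1)=4>1 -> COPY to pp5. 6 ppages; refcounts: pp0:3 pp1:3 pp2:3 pp3:1 pp4:1 pp5:1
Op 8: write(P3, v1, 104). refcount(pp5)=1 -> write in place. 6 ppages; refcounts: pp0:3 pp1:3 pp2:3 pp3:1 pp4:1 pp5:1

yes yes yes no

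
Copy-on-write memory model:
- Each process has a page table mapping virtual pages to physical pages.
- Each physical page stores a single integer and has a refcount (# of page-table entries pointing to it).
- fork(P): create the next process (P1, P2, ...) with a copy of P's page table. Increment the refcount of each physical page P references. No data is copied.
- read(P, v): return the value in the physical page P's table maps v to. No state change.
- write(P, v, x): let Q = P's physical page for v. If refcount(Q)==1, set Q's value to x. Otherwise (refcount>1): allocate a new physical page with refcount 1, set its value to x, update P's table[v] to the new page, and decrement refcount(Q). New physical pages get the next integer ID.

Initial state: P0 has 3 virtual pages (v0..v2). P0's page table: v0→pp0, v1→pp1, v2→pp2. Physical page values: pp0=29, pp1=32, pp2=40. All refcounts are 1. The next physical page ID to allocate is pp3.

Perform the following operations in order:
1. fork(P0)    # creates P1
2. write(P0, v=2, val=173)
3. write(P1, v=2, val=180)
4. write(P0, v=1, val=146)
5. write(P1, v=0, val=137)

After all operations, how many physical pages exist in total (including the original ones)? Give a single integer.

Op 1: fork(P0) -> P1. 3 ppages; refcounts: pp0:2 pp1:2 pp2:2
Op 2: write(P0, v2, 173). refcount(pp2)=2>1 -> COPY to pp3. 4 ppages; refcounts: pp0:2 pp1:2 pp2:1 pp3:1
Op 3: write(P1, v2, 180). refcount(pp2)=1 -> write in place. 4 ppages; refcounts: pp0:2 pp1:2 pp2:1 pp3:1
Op 4: write(P0, v1, 146). refcount(pp1)=2>1 -> COPY to pp4. 5 ppages; refcounts: pp0:2 pp1:1 pp2:1 pp3:1 pp4:1
Op 5: write(P1, v0, 137). refcount(pp0)=2>1 -> COPY to pp5. 6 ppages; refcounts: pp0:1 pp1:1 pp2:1 pp3:1 pp4:1 pp5:1

Answer: 6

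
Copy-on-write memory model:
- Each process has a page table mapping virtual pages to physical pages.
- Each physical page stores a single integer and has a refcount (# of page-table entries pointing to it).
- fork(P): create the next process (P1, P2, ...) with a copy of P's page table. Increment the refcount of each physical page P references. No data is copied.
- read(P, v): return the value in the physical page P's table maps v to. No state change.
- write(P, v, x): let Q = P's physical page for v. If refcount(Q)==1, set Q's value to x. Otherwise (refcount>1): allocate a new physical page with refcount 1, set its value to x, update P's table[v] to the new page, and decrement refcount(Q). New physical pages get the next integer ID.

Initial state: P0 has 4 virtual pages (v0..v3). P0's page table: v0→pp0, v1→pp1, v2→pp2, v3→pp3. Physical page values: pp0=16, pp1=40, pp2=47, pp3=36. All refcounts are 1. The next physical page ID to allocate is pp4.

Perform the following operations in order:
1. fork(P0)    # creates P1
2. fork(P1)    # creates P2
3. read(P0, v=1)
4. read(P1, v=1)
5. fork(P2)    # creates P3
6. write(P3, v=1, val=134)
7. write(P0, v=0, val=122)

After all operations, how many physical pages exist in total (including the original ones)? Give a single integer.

Op 1: fork(P0) -> P1. 4 ppages; refcounts: pp0:2 pp1:2 pp2:2 pp3:2
Op 2: fork(P1) -> P2. 4 ppages; refcounts: pp0:3 pp1:3 pp2:3 pp3:3
Op 3: read(P0, v1) -> 40. No state change.
Op 4: read(P1, v1) -> 40. No state change.
Op 5: fork(P2) -> P3. 4 ppages; refcounts: pp0:4 pp1:4 pp2:4 pp3:4
Op 6: write(P3, v1, 134). refcount(pp1)=4>1 -> COPY to pp4. 5 ppages; refcounts: pp0:4 pp1:3 pp2:4 pp3:4 pp4:1
Op 7: write(P0, v0, 122). refcount(pp0)=4>1 -> COPY to pp5. 6 ppages; refcounts: pp0:3 pp1:3 pp2:4 pp3:4 pp4:1 pp5:1

Answer: 6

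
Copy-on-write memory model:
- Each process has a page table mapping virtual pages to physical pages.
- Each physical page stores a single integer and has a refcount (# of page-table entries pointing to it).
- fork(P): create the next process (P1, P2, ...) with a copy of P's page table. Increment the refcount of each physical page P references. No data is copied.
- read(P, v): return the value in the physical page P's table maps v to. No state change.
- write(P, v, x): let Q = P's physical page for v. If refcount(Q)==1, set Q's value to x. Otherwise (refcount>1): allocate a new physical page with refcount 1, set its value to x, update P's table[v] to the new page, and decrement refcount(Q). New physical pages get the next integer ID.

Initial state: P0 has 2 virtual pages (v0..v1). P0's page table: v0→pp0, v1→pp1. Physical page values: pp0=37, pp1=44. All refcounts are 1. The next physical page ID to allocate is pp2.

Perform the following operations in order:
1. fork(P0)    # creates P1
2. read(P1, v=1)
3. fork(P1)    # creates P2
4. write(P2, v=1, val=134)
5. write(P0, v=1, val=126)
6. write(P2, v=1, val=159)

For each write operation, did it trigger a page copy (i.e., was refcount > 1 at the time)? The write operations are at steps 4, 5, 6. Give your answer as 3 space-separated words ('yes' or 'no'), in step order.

Op 1: fork(P0) -> P1. 2 ppages; refcounts: pp0:2 pp1:2
Op 2: read(P1, v1) -> 44. No state change.
Op 3: fork(P1) -> P2. 2 ppages; refcounts: pp0:3 pp1:3
Op 4: write(P2, v1, 134). refcount(pp1)=3>1 -> COPY to pp2. 3 ppages; refcounts: pp0:3 pp1:2 pp2:1
Op 5: write(P0, v1, 126). refcount(pp1)=2>1 -> COPY to pp3. 4 ppages; refcounts: pp0:3 pp1:1 pp2:1 pp3:1
Op 6: write(P2, v1, 159). refcount(pp2)=1 -> write in place. 4 ppages; refcounts: pp0:3 pp1:1 pp2:1 pp3:1

yes yes no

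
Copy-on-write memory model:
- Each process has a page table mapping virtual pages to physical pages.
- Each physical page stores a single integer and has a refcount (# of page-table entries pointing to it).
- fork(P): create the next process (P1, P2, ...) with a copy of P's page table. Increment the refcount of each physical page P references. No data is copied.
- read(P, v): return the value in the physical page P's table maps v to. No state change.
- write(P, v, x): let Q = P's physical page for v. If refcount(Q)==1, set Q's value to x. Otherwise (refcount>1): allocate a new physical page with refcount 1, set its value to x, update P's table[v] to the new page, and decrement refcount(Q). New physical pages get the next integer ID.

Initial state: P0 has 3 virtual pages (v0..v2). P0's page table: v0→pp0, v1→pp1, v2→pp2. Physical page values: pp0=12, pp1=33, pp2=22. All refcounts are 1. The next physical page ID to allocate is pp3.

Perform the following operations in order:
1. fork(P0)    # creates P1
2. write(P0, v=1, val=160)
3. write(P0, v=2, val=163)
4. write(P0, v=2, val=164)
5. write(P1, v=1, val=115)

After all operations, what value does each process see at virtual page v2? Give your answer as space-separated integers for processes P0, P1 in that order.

Answer: 164 22

Derivation:
Op 1: fork(P0) -> P1. 3 ppages; refcounts: pp0:2 pp1:2 pp2:2
Op 2: write(P0, v1, 160). refcount(pp1)=2>1 -> COPY to pp3. 4 ppages; refcounts: pp0:2 pp1:1 pp2:2 pp3:1
Op 3: write(P0, v2, 163). refcount(pp2)=2>1 -> COPY to pp4. 5 ppages; refcounts: pp0:2 pp1:1 pp2:1 pp3:1 pp4:1
Op 4: write(P0, v2, 164). refcount(pp4)=1 -> write in place. 5 ppages; refcounts: pp0:2 pp1:1 pp2:1 pp3:1 pp4:1
Op 5: write(P1, v1, 115). refcount(pp1)=1 -> write in place. 5 ppages; refcounts: pp0:2 pp1:1 pp2:1 pp3:1 pp4:1
P0: v2 -> pp4 = 164
P1: v2 -> pp2 = 22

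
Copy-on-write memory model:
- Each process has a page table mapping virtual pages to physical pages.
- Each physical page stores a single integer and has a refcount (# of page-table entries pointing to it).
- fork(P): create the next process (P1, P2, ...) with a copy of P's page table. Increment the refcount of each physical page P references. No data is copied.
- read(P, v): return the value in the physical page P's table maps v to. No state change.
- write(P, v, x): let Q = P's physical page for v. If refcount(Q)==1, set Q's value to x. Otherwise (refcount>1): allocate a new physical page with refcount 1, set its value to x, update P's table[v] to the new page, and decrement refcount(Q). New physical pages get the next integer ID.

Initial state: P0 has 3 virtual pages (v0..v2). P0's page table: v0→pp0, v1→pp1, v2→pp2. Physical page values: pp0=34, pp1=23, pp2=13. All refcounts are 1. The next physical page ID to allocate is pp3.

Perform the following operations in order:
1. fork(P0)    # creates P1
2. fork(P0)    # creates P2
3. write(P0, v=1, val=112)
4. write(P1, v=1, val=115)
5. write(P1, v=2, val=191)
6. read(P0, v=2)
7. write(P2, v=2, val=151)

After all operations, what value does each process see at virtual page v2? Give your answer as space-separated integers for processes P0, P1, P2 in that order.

Answer: 13 191 151

Derivation:
Op 1: fork(P0) -> P1. 3 ppages; refcounts: pp0:2 pp1:2 pp2:2
Op 2: fork(P0) -> P2. 3 ppages; refcounts: pp0:3 pp1:3 pp2:3
Op 3: write(P0, v1, 112). refcount(pp1)=3>1 -> COPY to pp3. 4 ppages; refcounts: pp0:3 pp1:2 pp2:3 pp3:1
Op 4: write(P1, v1, 115). refcount(pp1)=2>1 -> COPY to pp4. 5 ppages; refcounts: pp0:3 pp1:1 pp2:3 pp3:1 pp4:1
Op 5: write(P1, v2, 191). refcount(pp2)=3>1 -> COPY to pp5. 6 ppages; refcounts: pp0:3 pp1:1 pp2:2 pp3:1 pp4:1 pp5:1
Op 6: read(P0, v2) -> 13. No state change.
Op 7: write(P2, v2, 151). refcount(pp2)=2>1 -> COPY to pp6. 7 ppages; refcounts: pp0:3 pp1:1 pp2:1 pp3:1 pp4:1 pp5:1 pp6:1
P0: v2 -> pp2 = 13
P1: v2 -> pp5 = 191
P2: v2 -> pp6 = 151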